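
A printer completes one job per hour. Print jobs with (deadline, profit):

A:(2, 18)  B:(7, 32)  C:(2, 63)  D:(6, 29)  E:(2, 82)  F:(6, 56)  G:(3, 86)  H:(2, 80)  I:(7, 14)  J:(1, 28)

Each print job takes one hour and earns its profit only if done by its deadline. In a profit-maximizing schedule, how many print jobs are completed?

7

Take jobs in profit order; each goes to the latest open slot no later than its deadline.
Profit order: G=86 E=82 H=80 C=63 F=56 B=32 D=29 J=28 A=18 I=14
Assign: G→slot 3, E→slot 2, H→slot 1, C skipped, F→slot 6, B→slot 7, D→slot 5, J skipped, A skipped, I→slot 4.
Slots: [1:H] [2:E] [3:G] [4:I] [5:D] [6:F] [7:B]
7 of 10 scheduled.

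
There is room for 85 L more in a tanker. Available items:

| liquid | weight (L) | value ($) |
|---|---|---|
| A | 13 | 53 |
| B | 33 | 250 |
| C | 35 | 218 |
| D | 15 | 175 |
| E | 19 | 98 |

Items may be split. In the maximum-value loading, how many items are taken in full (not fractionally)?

Sort by value per unit weight and fill in that order.
Order: D (175/15=11.67) > B (250/33=7.58) > C (218/35=6.23) > E (98/19=5.16) > A (53/13=4.08)
Fill: take D (15 @ 175) → take B (33 @ 250) → take C (35 @ 218) → take 2/19 of E → 10.32; 85/85 used.
3 item(s) taken whole; one partial (take 2/19 of E).

3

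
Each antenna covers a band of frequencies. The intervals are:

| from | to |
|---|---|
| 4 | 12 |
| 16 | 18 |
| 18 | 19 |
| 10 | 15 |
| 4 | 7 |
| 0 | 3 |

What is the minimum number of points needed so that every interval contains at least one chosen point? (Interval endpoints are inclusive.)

4

Process intervals by earliest right end; each time one isn't hit yet, stab at its right endpoint.
Sorted: [0,3] [4,7] [4,12] [10,15] [16,18] [18,19]
{[0,3]} hit by 3; {[4,7],[4,12]} hit by 7; {[10,15]} hit by 15; {[16,18],[18,19]} hit by 18.
Points: 3, 7, 15, 18 (4 total).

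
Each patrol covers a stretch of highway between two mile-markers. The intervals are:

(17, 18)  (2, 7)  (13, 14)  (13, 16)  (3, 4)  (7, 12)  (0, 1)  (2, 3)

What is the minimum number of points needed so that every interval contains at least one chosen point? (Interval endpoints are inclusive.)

By right end: [0,1]  [2,3]  [3,4]  [2,7]  [7,12]  [13,14]  [13,16]  [17,18]
[0,1] uncovered → point at 1; [2,3] uncovered → point at 3; [7,12] uncovered → point at 12; [13,14] uncovered → point at 14; [17,18] uncovered → point at 18.
Points: 1, 3, 12, 14, 18 (5 total).

5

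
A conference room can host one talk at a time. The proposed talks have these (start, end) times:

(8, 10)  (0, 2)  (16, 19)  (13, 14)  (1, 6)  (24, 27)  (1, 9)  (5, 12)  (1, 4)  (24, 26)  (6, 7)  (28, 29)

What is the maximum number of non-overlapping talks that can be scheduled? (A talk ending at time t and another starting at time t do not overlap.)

By end time: (0,2), (1,4), (1,6), (6,7), (1,9), (8,10), (5,12), (13,14), (16,19), (24,26), (24,27), (28,29).
Pick (0,2); next start ≥ 2 → (6,7); next start ≥ 7 → (8,10); next start ≥ 10 → (13,14); next start ≥ 14 → (16,19); next start ≥ 19 → (24,26); next start ≥ 26 → (28,29).
Selected 7 talks.

7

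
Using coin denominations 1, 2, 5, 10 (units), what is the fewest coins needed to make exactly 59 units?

8

Greedy: take as many of the largest coin as possible, then repeat with the remainder.
59 = 5×10 + 1×5 + 2×2
Total coins = 5 + 1 + 2 = 8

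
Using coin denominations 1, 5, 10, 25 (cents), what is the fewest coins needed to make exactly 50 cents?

50 = 2×25
Total coins = 2 = 2

2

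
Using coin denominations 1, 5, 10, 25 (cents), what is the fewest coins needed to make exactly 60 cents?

Greedy: take as many of the largest coin as possible, then repeat with the remainder.
60 = 2×25 + 1×10
Total coins = 2 + 1 = 3

3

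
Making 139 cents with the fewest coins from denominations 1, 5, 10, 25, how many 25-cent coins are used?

Use the largest denomination that fits, subtract, and repeat.
139 = 5×25 + 1×10 + 4×1
Count of 25: 5

5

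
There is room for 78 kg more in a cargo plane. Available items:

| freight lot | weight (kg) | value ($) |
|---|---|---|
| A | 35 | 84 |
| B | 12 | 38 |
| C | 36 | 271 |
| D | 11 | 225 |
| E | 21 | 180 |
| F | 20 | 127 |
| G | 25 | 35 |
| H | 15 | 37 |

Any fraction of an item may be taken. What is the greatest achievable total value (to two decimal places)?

Sort by value per unit weight and fill in that order.
Order: D (225/11=20.45) > E (180/21=8.57) > C (271/36=7.53) > F (127/20=6.35) > B (38/12=3.17) > H (37/15=2.47) > A (84/35=2.40) > G (35/25=1.40)
Fill: take D (11 @ 225) → take E (21 @ 180) → take C (36 @ 271) → take 10/20 of F → 63.50; 78/78 used.
Total value = 739.50

739.50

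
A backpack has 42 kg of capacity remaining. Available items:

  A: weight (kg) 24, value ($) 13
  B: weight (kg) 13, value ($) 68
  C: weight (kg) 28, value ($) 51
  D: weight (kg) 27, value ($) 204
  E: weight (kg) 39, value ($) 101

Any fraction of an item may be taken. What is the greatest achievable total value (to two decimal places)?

277.18

Greedy by value/weight ratio, highest first.
Ratios (sorted): D 7.56, B 5.23, E 2.59, C 1.82, A 0.54
take D (27 @ 204); take B (13 @ 68); take 2/39 of E → 5.18. Capacity used 42/42.
Total value = 277.18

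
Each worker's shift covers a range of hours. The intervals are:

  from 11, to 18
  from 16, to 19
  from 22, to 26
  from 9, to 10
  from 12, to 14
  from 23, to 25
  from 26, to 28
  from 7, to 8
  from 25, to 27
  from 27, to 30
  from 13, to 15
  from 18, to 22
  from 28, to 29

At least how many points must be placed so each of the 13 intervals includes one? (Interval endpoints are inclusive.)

By right end: [7,8]  [9,10]  [12,14]  [13,15]  [11,18]  [16,19]  [18,22]  [23,25]  [22,26]  [25,27]  [26,28]  [28,29]  [27,30]
[7,8] uncovered → point at 8; [9,10] uncovered → point at 10; [12,14] uncovered → point at 14; [16,19] uncovered → point at 19; [23,25] uncovered → point at 25; [26,28] uncovered → point at 28.
Points: 8, 10, 14, 19, 25, 28 (6 total).

6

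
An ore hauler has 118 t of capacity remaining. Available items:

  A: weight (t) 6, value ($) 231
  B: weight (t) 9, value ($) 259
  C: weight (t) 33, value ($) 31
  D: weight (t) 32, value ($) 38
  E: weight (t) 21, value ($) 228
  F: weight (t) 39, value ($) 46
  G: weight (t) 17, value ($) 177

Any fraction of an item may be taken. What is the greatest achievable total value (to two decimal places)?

Ratios (sorted): A 38.50, B 28.78, E 10.86, G 10.41, D 1.19, F 1.18, C 0.94
take A (6 @ 231); take B (9 @ 259); take E (21 @ 228); take G (17 @ 177); take D (32 @ 38); take 33/39 of F → 38.92. Capacity used 118/118.
Total value = 971.92

971.92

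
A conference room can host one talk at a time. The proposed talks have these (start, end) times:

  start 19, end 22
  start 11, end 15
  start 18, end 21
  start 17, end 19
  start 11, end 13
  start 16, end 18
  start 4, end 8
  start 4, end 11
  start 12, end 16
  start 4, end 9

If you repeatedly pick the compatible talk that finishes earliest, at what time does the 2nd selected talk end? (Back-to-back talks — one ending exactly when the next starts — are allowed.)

13

Order by finish time; keep every interval that doesn't clash with the previous kept one.
Sorted by end: (4,8)  (4,9)  (4,11)  (11,13)  (11,15)  (12,16)  (16,18)  (17,19)  (18,21)  (19,22)
take (4,8); skip (4,9); skip (4,11); take (11,13); skip (12,16); take (16,18); take (18,21).
Selected: (4,8) (11,13) (16,18) (18,21)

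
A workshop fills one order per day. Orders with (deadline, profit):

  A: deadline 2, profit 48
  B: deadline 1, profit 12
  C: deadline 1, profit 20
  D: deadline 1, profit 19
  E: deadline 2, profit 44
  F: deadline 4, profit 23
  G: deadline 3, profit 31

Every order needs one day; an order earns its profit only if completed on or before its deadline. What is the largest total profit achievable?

By profit: A(d2,48), E(d2,44), G(d3,31), F(d4,23), C(d1,20), D(d1,19), B(d1,12)
A→slot 2; E→slot 1; G→slot 3; F→slot 4; C skipped; D skipped; B skipped.
Profit = 44 + 48 + 31 + 23 = 146

146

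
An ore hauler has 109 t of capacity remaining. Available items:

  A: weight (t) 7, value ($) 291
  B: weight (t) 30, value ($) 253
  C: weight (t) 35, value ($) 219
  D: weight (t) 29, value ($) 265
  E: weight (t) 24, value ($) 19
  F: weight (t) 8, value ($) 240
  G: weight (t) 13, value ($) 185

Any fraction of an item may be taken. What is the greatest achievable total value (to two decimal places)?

1371.66

Sort by value per unit weight and fill in that order.
Ratios (sorted): A 41.57, F 30.00, G 14.23, D 9.14, B 8.43, C 6.26, E 0.79
take A (7 @ 291); take F (8 @ 240); take G (13 @ 185); take D (29 @ 265); take B (30 @ 253); take 22/35 of C → 137.66. Capacity used 109/109.
Total value = 1371.66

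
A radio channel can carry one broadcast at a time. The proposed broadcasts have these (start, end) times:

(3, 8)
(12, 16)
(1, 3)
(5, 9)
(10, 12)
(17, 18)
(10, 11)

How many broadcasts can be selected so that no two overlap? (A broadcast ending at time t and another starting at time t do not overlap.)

By end time: (1,3), (3,8), (5,9), (10,11), (10,12), (12,16), (17,18).
Pick (1,3); next start ≥ 3 → (3,8); next start ≥ 8 → (10,11); next start ≥ 11 → (12,16); next start ≥ 16 → (17,18).
Selected 5 broadcasts.

5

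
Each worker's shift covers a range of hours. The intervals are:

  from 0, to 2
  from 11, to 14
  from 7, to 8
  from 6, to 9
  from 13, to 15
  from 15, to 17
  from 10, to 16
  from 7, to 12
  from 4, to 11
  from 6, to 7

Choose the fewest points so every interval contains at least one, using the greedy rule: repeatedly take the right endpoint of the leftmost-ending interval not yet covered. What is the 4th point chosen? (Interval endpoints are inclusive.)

Process intervals by earliest right end; each time one isn't hit yet, stab at its right endpoint.
Sorted: [0,2] [6,7] [7,8] [6,9] [4,11] [7,12] [11,14] [13,15] [10,16] [15,17]
{[0,2]} hit by 2; {[6,7],[7,8],[6,9],[4,11],[7,12]} hit by 7; {[11,14],[13,15],[10,16]} hit by 14; {[15,17]} hit by 17.
Points: 2, 7, 14, 17 (4 total).

17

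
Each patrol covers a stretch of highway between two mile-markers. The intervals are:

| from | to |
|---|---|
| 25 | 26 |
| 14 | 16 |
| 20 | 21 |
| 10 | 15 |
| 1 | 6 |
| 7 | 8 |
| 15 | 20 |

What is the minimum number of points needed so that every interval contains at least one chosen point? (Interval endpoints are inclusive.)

Sorted: [1,6] [7,8] [10,15] [14,16] [15,20] [20,21] [25,26]
{[1,6]} hit by 6; {[7,8]} hit by 8; {[10,15],[14,16],[15,20]} hit by 15; {[20,21]} hit by 21; {[25,26]} hit by 26.
Points: 6, 8, 15, 21, 26 (5 total).

5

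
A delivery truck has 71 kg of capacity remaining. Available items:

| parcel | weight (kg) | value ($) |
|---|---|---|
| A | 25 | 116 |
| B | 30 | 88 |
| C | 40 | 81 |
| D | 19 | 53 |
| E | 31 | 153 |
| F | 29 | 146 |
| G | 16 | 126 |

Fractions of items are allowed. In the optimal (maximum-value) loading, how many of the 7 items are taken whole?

Sort by value per unit weight and fill in that order.
Order: G (126/16=7.88) > F (146/29=5.03) > E (153/31=4.94) > A (116/25=4.64) > B (88/30=2.93) > D (53/19=2.79) > C (81/40=2.02)
Fill: take G (16 @ 126) → take F (29 @ 146) → take 26/31 of E → 128.32; 71/71 used.
2 item(s) taken whole; one partial (take 26/31 of E).

2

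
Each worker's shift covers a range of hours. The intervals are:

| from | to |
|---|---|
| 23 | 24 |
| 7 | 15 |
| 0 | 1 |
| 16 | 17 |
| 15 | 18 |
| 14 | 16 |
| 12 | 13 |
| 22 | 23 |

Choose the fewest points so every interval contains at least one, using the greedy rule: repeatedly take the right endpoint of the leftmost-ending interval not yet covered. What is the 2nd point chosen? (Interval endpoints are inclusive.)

13

Sort by right endpoint; whenever an interval is uncovered, place a point at its right end.
By right end: [0,1]  [12,13]  [7,15]  [14,16]  [16,17]  [15,18]  [22,23]  [23,24]
[0,1] uncovered → point at 1; [12,13] uncovered → point at 13; [14,16] uncovered → point at 16; [22,23] uncovered → point at 23.
Points: 1, 13, 16, 23 (4 total).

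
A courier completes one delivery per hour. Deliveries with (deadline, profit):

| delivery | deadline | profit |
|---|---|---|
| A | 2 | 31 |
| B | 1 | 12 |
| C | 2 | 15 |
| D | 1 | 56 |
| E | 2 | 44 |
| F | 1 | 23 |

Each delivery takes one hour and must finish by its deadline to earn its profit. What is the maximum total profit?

Sort by profit descending; place each in the latest free slot ≤ its deadline.
By profit: D(d1,56), E(d2,44), A(d2,31), F(d1,23), C(d2,15), B(d1,12)
D→slot 1; E→slot 2; A skipped; F skipped; C skipped; B skipped.
Profit = 56 + 44 = 100

100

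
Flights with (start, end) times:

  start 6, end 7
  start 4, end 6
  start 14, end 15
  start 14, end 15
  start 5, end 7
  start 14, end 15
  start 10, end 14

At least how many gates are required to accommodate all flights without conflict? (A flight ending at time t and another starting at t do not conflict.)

3

Events (time:±→running): 4:+→1 5:+→2 6:-→1 6:+→2 7:-→1 7:-→0 10:+→1 14:-→0 14:+→1 14:+→2 14:+→3 … peak 3.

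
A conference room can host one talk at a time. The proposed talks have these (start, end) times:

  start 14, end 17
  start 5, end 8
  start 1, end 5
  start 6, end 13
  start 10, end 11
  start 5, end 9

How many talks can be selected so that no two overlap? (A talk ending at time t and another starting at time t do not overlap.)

Sorted by end: (1,5)  (5,8)  (5,9)  (10,11)  (6,13)  (14,17)
take (1,5); take (5,8); take (10,11); take (14,17).
Selected 4 talks.

4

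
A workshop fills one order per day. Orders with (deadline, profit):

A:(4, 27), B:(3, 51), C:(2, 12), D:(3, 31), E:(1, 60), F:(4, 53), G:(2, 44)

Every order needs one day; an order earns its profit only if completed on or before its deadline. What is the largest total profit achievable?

208

Sort by profit descending; place each in the latest free slot ≤ its deadline.
Profit order: E=60 F=53 B=51 G=44 D=31 A=27 C=12
Assign: E→slot 1, F→slot 4, B→slot 3, G→slot 2, D skipped, A skipped, C skipped.
Slots: [1:E] [2:G] [3:B] [4:F]
Profit = 60 + 44 + 51 + 53 = 208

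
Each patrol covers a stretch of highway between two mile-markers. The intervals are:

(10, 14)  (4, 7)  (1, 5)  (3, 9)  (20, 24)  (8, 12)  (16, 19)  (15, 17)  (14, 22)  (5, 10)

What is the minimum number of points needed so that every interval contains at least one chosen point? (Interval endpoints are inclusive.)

4

By right end: [1,5]  [4,7]  [3,9]  [5,10]  [8,12]  [10,14]  [15,17]  [16,19]  [14,22]  [20,24]
[1,5] uncovered → point at 5; [8,12] uncovered → point at 12; [15,17] uncovered → point at 17; [20,24] uncovered → point at 24.
Points: 5, 12, 17, 24 (4 total).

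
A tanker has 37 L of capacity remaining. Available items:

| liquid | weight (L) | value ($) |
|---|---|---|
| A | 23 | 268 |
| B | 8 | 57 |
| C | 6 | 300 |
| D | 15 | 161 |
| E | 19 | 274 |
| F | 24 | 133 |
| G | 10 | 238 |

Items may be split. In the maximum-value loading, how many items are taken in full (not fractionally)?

Sort by value per unit weight and fill in that order.
Order: C (300/6=50.00) > G (238/10=23.80) > E (274/19=14.42) > A (268/23=11.65) > D (161/15=10.73) > B (57/8=7.12) > F (133/24=5.54)
Fill: take C (6 @ 300) → take G (10 @ 238) → take E (19 @ 274) → take 2/23 of A → 23.30; 37/37 used.
3 item(s) taken whole; one partial (take 2/23 of A).

3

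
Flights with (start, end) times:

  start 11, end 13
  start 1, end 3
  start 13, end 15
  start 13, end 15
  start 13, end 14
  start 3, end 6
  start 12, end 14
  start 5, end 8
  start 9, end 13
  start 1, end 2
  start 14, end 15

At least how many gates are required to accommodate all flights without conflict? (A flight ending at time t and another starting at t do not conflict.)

4

The answer is the maximum number of intervals overlapping at any instant.
starts: [1, 1, 3, 5, 9, 11, 12, 13, 13, 13, 14]
ends:   [2, 3, 6, 8, 13, 13, 14, 14, 15, 15, 15]
s1→1 s1→2 e2→1 e3→0 s3→1 s5→2 e6→1 e8→0 s9→1 s11→2 s12→3 e13→2 e13→1 s13→2 s13→3 s13→4  — peak 4.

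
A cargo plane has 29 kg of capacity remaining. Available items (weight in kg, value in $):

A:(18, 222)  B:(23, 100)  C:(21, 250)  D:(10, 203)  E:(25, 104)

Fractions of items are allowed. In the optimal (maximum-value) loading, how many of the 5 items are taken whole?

Sort by value per unit weight and fill in that order.
Order: D (203/10=20.30) > A (222/18=12.33) > C (250/21=11.90) > B (100/23=4.35) > E (104/25=4.16)
Fill: take D (10 @ 203) → take A (18 @ 222) → take 1/21 of C → 11.90; 29/29 used.
2 item(s) taken whole; one partial (take 1/21 of C).

2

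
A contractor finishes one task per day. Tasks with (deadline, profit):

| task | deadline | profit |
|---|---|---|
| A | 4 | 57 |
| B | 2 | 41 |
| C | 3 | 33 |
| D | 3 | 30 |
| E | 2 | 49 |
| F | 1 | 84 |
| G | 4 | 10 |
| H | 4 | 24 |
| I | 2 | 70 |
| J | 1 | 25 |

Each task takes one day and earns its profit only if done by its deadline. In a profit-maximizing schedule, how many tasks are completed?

4

By profit: F(d1,84), I(d2,70), A(d4,57), E(d2,49), B(d2,41), C(d3,33), D(d3,30), J(d1,25), H(d4,24), G(d4,10)
F→slot 1; I→slot 2; A→slot 4; E skipped; B skipped; C→slot 3; D skipped; J skipped; H skipped; G skipped.
4 of 10 scheduled.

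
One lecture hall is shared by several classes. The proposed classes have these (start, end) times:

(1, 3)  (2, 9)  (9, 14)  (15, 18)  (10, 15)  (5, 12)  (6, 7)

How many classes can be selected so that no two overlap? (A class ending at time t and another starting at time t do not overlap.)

4

Sort by end time and greedily take each interval whose start is ≥ the last chosen end.
By end time: (1,3), (6,7), (2,9), (5,12), (9,14), (10,15), (15,18).
Pick (1,3); next start ≥ 3 → (6,7); next start ≥ 7 → (9,14); next start ≥ 14 → (15,18).
Selected 4 classes.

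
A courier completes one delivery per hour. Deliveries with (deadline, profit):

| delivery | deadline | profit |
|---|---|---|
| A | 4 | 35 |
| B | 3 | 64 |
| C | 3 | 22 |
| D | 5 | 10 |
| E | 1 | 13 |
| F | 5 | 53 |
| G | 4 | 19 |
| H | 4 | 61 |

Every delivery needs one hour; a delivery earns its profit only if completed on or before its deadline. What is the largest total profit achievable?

235

Take jobs in profit order; each goes to the latest open slot no later than its deadline.
By profit: B(d3,64), H(d4,61), F(d5,53), A(d4,35), C(d3,22), G(d4,19), E(d1,13), D(d5,10)
B→slot 3; H→slot 4; F→slot 5; A→slot 2; C→slot 1; G skipped; E skipped; D skipped.
Profit = 22 + 35 + 64 + 61 + 53 = 235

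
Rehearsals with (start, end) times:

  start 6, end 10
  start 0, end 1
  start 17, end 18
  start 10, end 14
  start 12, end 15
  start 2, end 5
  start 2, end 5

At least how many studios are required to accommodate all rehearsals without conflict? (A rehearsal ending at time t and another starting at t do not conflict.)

starts: [0, 2, 2, 6, 10, 12, 17]
ends:   [1, 5, 5, 10, 14, 15, 18]
s0→1 e1→0 s2→1 s2→2  — peak 2.

2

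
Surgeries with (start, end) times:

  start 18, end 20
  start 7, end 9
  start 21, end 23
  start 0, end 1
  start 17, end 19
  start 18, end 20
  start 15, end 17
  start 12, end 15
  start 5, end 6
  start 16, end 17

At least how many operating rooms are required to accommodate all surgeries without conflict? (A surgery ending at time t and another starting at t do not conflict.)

3

Count concurrent intervals with a sweep; the peak is the room count.
starts: [0, 5, 7, 12, 15, 16, 17, 18, 18, 21]
ends:   [1, 6, 9, 15, 17, 17, 19, 20, 20, 23]
s0→1 e1→0 s5→1 e6→0 s7→1 e9→0 s12→1 e15→0 s15→1 s16→2 e17→1 e17→0 s17→1 s18→2 s18→3  — peak 3.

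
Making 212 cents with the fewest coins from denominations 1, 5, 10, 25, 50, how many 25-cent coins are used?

212 − 4×50→12 − 1×10→2 − 2×1→0
Count of 25: 0

0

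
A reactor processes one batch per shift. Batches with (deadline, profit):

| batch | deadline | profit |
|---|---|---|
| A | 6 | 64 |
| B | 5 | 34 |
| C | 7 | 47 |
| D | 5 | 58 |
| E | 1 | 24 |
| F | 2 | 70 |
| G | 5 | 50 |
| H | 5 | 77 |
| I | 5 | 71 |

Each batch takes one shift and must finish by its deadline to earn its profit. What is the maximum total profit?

Take jobs in profit order; each goes to the latest open slot no later than its deadline.
By profit: H(d5,77), I(d5,71), F(d2,70), A(d6,64), D(d5,58), G(d5,50), C(d7,47), B(d5,34), E(d1,24)
H→slot 5; I→slot 4; F→slot 2; A→slot 6; D→slot 3; G→slot 1; C→slot 7; B skipped; E skipped.
Profit = 50 + 70 + 58 + 71 + 77 + 64 + 47 = 437

437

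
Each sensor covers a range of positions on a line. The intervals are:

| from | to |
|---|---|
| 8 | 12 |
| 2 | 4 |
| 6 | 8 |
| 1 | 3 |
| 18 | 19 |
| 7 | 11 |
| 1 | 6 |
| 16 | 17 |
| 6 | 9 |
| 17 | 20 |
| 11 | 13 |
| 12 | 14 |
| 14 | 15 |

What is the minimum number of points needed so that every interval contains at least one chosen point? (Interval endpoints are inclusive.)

6

Sort by right endpoint; whenever an interval is uncovered, place a point at its right end.
By right end: [1,3]  [2,4]  [1,6]  [6,8]  [6,9]  [7,11]  [8,12]  [11,13]  [12,14]  [14,15]  [16,17]  [18,19]  [17,20]
[1,3] uncovered → point at 3; [6,8] uncovered → point at 8; [11,13] uncovered → point at 13; [14,15] uncovered → point at 15; [16,17] uncovered → point at 17; [18,19] uncovered → point at 19.
Points: 3, 8, 13, 15, 17, 19 (6 total).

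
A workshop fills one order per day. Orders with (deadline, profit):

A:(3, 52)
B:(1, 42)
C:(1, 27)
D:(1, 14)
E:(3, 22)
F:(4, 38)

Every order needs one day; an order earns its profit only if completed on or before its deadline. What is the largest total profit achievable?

154

Sort by profit descending; place each in the latest free slot ≤ its deadline.
By profit: A(d3,52), B(d1,42), F(d4,38), C(d1,27), E(d3,22), D(d1,14)
A→slot 3; B→slot 1; F→slot 4; C skipped; E→slot 2; D skipped.
Profit = 42 + 22 + 52 + 38 = 154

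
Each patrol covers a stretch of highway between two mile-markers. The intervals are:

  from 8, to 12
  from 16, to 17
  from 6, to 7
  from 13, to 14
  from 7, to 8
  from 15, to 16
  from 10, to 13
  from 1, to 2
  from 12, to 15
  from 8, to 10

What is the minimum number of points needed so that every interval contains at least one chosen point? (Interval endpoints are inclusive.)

By right end: [1,2]  [6,7]  [7,8]  [8,10]  [8,12]  [10,13]  [13,14]  [12,15]  [15,16]  [16,17]
[1,2] uncovered → point at 2; [6,7] uncovered → point at 7; [8,10] uncovered → point at 10; [13,14] uncovered → point at 14; [15,16] uncovered → point at 16.
Points: 2, 7, 10, 14, 16 (5 total).

5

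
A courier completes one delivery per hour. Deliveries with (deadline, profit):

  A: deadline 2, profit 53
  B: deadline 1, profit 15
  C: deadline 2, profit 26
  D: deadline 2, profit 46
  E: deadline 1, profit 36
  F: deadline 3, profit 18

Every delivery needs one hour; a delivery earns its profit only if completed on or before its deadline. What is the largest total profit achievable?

Sort by profit descending; place each in the latest free slot ≤ its deadline.
Profit order: A=53 D=46 E=36 C=26 F=18 B=15
Assign: A→slot 2, D→slot 1, E skipped, C skipped, F→slot 3, B skipped.
Slots: [1:D] [2:A] [3:F]
Profit = 46 + 53 + 18 = 117

117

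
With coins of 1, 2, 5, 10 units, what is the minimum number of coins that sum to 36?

36 = 3×10 + 1×5 + 1×1
Total coins = 3 + 1 + 1 = 5

5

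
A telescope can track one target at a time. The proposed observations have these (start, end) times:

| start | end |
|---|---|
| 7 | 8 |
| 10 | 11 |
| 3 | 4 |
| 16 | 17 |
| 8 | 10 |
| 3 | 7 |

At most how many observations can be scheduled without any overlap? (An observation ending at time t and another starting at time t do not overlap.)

Sorted by end: (3,4)  (3,7)  (7,8)  (8,10)  (10,11)  (16,17)
take (3,4); skip (3,7); take (7,8); take (8,10); take (10,11); take (16,17).
Selected 5 observations.

5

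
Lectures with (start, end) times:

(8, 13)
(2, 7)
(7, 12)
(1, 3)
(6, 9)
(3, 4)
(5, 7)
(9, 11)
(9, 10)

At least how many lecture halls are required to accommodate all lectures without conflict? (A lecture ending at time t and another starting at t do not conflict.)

Events (time:±→running): 1:+→1 2:+→2 3:-→1 3:+→2 4:-→1 5:+→2 6:+→3 7:-→2 7:-→1 7:+→2 8:+→3 9:-→2 9:+→3 9:+→4 … peak 4.

4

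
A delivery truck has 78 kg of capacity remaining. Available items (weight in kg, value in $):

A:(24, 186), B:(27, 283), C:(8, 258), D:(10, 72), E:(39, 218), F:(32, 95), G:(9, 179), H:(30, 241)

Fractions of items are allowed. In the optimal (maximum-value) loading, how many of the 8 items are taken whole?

4

Sort by value per unit weight and fill in that order.
Ratios (sorted): C 32.25, G 19.89, B 10.48, H 8.03, A 7.75, D 7.20, E 5.59, F 2.97
take C (8 @ 258); take G (9 @ 179); take B (27 @ 283); take H (30 @ 241); take 4/24 of A → 31.00. Capacity used 78/78.
4 item(s) taken whole; one partial (take 4/24 of A).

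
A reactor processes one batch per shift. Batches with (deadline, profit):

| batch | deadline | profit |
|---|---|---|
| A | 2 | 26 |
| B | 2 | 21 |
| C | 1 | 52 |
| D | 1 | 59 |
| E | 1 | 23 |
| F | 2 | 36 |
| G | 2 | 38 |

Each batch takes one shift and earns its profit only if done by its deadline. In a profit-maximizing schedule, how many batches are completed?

Take jobs in profit order; each goes to the latest open slot no later than its deadline.
Profit order: D=59 C=52 G=38 F=36 A=26 E=23 B=21
Assign: D→slot 1, C skipped, G→slot 2, F skipped, A skipped, E skipped, B skipped.
Slots: [1:D] [2:G]
2 of 7 scheduled.

2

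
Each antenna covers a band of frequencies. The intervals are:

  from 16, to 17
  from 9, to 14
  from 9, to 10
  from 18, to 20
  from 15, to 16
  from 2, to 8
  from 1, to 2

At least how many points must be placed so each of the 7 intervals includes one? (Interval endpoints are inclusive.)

4

Sort by right endpoint; whenever an interval is uncovered, place a point at its right end.
By right end: [1,2]  [2,8]  [9,10]  [9,14]  [15,16]  [16,17]  [18,20]
[1,2] uncovered → point at 2; [9,10] uncovered → point at 10; [15,16] uncovered → point at 16; [18,20] uncovered → point at 20.
Points: 2, 10, 16, 20 (4 total).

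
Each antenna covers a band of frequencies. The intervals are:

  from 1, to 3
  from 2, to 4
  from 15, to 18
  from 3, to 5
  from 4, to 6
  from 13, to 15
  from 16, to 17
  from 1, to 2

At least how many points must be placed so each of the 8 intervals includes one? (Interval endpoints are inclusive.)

4

Sort by right endpoint; whenever an interval is uncovered, place a point at its right end.
Sorted: [1,2] [1,3] [2,4] [3,5] [4,6] [13,15] [16,17] [15,18]
{[1,2],[1,3],[2,4]} hit by 2; {[3,5],[4,6]} hit by 5; {[13,15]} hit by 15; {[16,17],[15,18]} hit by 17.
Points: 2, 5, 15, 17 (4 total).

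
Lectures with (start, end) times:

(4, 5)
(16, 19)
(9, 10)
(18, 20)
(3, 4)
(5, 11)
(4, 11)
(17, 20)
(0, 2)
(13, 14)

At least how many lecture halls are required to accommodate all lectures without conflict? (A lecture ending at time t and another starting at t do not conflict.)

The answer is the maximum number of intervals overlapping at any instant.
Events (time:±→running): 0:+→1 2:-→0 3:+→1 4:-→0 4:+→1 4:+→2 5:-→1 5:+→2 9:+→3 … peak 3.

3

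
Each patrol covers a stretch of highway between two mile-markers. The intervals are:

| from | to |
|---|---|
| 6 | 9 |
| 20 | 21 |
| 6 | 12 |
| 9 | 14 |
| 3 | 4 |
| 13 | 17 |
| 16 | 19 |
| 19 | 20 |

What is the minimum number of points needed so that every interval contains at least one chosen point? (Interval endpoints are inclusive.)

4

Sort by right endpoint; whenever an interval is uncovered, place a point at its right end.
Sorted: [3,4] [6,9] [6,12] [9,14] [13,17] [16,19] [19,20] [20,21]
{[3,4]} hit by 4; {[6,9],[6,12],[9,14]} hit by 9; {[13,17],[16,19]} hit by 17; {[19,20],[20,21]} hit by 20.
Points: 4, 9, 17, 20 (4 total).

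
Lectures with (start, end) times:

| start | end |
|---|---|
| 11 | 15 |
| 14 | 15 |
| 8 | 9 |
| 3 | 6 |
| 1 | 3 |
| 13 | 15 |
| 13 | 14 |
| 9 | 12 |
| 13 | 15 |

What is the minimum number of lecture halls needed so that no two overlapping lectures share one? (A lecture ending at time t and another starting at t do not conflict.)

Count concurrent intervals with a sweep; the peak is the room count.
starts: [1, 3, 8, 9, 11, 13, 13, 13, 14]
ends:   [3, 6, 9, 12, 14, 15, 15, 15, 15]
s1→1 e3→0 s3→1 e6→0 s8→1 e9→0 s9→1 s11→2 e12→1 s13→2 s13→3 s13→4  — peak 4.

4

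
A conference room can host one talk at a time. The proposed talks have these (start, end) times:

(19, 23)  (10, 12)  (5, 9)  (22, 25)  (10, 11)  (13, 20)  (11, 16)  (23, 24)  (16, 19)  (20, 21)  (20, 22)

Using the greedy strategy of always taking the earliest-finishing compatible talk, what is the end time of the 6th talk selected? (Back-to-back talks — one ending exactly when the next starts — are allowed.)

By end time: (5,9), (10,11), (10,12), (11,16), (16,19), (13,20), (20,21), (20,22), (19,23), (23,24), (22,25).
Pick (5,9); next start ≥ 9 → (10,11); next start ≥ 11 → (11,16); next start ≥ 16 → (16,19); next start ≥ 19 → (20,21); next start ≥ 21 → (23,24).
Selected: (5,9) (10,11) (11,16) (16,19) (20,21) (23,24)

24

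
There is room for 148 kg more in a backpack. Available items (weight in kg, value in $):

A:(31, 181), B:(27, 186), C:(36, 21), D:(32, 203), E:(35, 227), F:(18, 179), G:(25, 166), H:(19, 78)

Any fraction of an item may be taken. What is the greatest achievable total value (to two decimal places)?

Sort by value per unit weight and fill in that order.
Ratios (sorted): F 9.94, B 6.89, G 6.64, E 6.49, D 6.34, A 5.84, H 4.11, C 0.58
take F (18 @ 179); take B (27 @ 186); take G (25 @ 166); take E (35 @ 227); take D (32 @ 203); take 11/31 of A → 64.23. Capacity used 148/148.
Total value = 1025.23

1025.23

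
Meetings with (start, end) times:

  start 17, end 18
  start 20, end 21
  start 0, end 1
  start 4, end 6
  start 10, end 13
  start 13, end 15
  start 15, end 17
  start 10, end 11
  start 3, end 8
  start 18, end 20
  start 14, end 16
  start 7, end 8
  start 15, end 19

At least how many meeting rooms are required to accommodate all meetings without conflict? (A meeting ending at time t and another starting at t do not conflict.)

3

starts: [0, 3, 4, 7, 10, 10, 13, 14, 15, 15, 17, 18, 20]
ends:   [1, 6, 8, 8, 11, 13, 15, 16, 17, 18, 19, 20, 21]
s0→1 e1→0 s3→1 s4→2 e6→1 s7→2 e8→1 e8→0 s10→1 s10→2 e11→1 e13→0 s13→1 s14→2 e15→1 s15→2 s15→3  — peak 3.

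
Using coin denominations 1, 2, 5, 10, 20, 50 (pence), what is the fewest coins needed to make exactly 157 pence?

5

157 − 3×50→7 − 1×5→2 − 1×2→0
Total coins = 3 + 1 + 1 = 5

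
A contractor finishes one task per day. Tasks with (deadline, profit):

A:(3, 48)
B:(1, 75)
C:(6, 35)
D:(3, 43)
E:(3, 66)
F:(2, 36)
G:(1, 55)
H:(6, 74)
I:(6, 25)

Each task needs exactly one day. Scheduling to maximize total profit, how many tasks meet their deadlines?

6

Take jobs in profit order; each goes to the latest open slot no later than its deadline.
Profit order: B=75 H=74 E=66 G=55 A=48 D=43 F=36 C=35 I=25
Assign: B→slot 1, H→slot 6, E→slot 3, G skipped, A→slot 2, D skipped, F skipped, C→slot 5, I→slot 4.
Slots: [1:B] [2:A] [3:E] [4:I] [5:C] [6:H]
6 of 9 scheduled.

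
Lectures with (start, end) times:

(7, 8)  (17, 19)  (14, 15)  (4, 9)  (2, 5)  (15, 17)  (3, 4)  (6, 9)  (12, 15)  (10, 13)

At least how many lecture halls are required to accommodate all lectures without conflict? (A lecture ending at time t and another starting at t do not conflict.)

The answer is the maximum number of intervals overlapping at any instant.
starts: [2, 3, 4, 6, 7, 10, 12, 14, 15, 17]
ends:   [4, 5, 8, 9, 9, 13, 15, 15, 17, 19]
s2→1 s3→2 e4→1 s4→2 e5→1 s6→2 s7→3  — peak 3.

3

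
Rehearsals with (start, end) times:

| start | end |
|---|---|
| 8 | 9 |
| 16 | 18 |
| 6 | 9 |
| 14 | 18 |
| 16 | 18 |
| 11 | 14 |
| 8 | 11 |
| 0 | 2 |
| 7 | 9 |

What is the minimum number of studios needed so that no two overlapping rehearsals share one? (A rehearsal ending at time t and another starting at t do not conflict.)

4

The answer is the maximum number of intervals overlapping at any instant.
Events (time:±→running): 0:+→1 2:-→0 6:+→1 7:+→2 8:+→3 8:+→4 … peak 4.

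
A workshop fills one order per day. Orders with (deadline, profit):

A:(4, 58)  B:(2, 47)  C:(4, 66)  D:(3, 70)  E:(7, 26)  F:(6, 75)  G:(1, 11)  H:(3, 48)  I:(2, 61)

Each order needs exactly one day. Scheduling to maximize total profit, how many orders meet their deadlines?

6

Profit order: F=75 D=70 C=66 I=61 A=58 H=48 B=47 E=26 G=11
Assign: F→slot 6, D→slot 3, C→slot 4, I→slot 2, A→slot 1, H skipped, B skipped, E→slot 7, G skipped.
Slots: [1:A] [2:I] [3:D] [4:C] [6:F] [7:E]
6 of 9 scheduled.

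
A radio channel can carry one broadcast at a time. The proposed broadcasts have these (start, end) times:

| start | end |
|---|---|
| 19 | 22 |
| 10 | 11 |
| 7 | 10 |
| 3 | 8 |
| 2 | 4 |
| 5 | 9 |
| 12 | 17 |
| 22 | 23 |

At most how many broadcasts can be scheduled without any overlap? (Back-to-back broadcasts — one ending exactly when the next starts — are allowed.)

Sort by end time and greedily take each interval whose start is ≥ the last chosen end.
Sorted by end: (2,4)  (3,8)  (5,9)  (7,10)  (10,11)  (12,17)  (19,22)  (22,23)
take (2,4); skip (3,8); take (5,9); take (10,11); take (12,17); take (19,22); take (22,23).
Selected 6 broadcasts.

6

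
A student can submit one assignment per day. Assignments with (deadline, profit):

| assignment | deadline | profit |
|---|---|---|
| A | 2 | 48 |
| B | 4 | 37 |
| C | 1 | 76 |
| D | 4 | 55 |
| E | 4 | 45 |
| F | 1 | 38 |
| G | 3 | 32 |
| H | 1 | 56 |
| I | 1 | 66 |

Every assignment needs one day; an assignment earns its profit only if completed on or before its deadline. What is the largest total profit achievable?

224

Take jobs in profit order; each goes to the latest open slot no later than its deadline.
By profit: C(d1,76), I(d1,66), H(d1,56), D(d4,55), A(d2,48), E(d4,45), F(d1,38), B(d4,37), G(d3,32)
C→slot 1; I skipped; H skipped; D→slot 4; A→slot 2; E→slot 3; F skipped; B skipped; G skipped.
Profit = 76 + 48 + 45 + 55 = 224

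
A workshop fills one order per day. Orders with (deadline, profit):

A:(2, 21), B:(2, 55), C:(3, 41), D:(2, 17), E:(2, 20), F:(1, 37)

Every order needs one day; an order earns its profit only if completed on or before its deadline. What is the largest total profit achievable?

133

Sort by profit descending; place each in the latest free slot ≤ its deadline.
Profit order: B=55 C=41 F=37 A=21 E=20 D=17
Assign: B→slot 2, C→slot 3, F→slot 1, A skipped, E skipped, D skipped.
Slots: [1:F] [2:B] [3:C]
Profit = 37 + 55 + 41 = 133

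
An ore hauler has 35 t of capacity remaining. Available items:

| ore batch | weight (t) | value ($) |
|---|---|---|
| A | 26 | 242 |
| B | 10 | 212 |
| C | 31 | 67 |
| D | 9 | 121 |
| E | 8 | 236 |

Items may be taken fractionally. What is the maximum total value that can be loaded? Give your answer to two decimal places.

Sort by value per unit weight and fill in that order.
Order: E (236/8=29.50) > B (212/10=21.20) > D (121/9=13.44) > A (242/26=9.31) > C (67/31=2.16)
Fill: take E (8 @ 236) → take B (10 @ 212) → take D (9 @ 121) → take 8/26 of A → 74.46; 35/35 used.
Total value = 643.46

643.46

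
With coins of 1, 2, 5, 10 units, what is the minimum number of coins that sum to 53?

7

Use the largest denomination that fits, subtract, and repeat.
53 = 5×10 + 1×2 + 1×1
Total coins = 5 + 1 + 1 = 7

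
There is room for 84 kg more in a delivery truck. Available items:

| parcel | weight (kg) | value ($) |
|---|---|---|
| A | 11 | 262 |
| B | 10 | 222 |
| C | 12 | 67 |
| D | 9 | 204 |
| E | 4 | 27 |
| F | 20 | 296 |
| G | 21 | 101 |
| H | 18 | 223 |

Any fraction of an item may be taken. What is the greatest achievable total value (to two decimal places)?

1301.00

Greedy by value/weight ratio, highest first.
Order: A (262/11=23.82) > D (204/9=22.67) > B (222/10=22.20) > F (296/20=14.80) > H (223/18=12.39) > E (27/4=6.75) > C (67/12=5.58) > G (101/21=4.81)
Fill: take A (11 @ 262) → take D (9 @ 204) → take B (10 @ 222) → take F (20 @ 296) → take H (18 @ 223) → take E (4 @ 27) → take C (12 @ 67); 84/84 used.
Total value = 1301.00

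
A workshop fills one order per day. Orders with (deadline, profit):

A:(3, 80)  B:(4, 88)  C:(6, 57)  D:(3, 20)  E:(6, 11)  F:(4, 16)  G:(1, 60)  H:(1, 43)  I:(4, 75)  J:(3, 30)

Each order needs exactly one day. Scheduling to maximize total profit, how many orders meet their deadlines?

Profit order: B=88 A=80 I=75 G=60 C=57 H=43 J=30 D=20 F=16 E=11
Assign: B→slot 4, A→slot 3, I→slot 2, G→slot 1, C→slot 6, H skipped, J skipped, D skipped, F skipped, E→slot 5.
Slots: [1:G] [2:I] [3:A] [4:B] [5:E] [6:C]
6 of 10 scheduled.

6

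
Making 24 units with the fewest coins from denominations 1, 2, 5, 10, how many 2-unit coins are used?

2

24 = 2×10 + 2×2
Count of 2: 2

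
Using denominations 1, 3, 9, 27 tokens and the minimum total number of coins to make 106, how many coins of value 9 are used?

2

106 − 3×27→25 − 2×9→7 − 2×3→1 − 1×1→0
Count of 9: 2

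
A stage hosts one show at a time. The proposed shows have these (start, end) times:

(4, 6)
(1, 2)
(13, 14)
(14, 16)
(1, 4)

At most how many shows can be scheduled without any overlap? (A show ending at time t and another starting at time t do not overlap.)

4

By end time: (1,2), (1,4), (4,6), (13,14), (14,16).
Pick (1,2); next start ≥ 2 → (4,6); next start ≥ 6 → (13,14); next start ≥ 14 → (14,16).
Selected 4 shows.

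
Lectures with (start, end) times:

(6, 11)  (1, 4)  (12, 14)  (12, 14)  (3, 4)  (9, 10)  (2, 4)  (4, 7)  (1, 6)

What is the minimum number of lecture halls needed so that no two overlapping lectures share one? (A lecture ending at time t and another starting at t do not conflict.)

4

starts: [1, 1, 2, 3, 4, 6, 9, 12, 12]
ends:   [4, 4, 4, 6, 7, 10, 11, 14, 14]
s1→1 s1→2 s2→3 s3→4  — peak 4.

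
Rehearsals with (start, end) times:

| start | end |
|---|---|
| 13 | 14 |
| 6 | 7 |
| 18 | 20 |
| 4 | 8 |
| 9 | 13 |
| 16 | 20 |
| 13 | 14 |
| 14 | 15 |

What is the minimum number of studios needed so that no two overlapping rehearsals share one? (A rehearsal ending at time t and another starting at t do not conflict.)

Count concurrent intervals with a sweep; the peak is the room count.
starts: [4, 6, 9, 13, 13, 14, 16, 18]
ends:   [7, 8, 13, 14, 14, 15, 20, 20]
s4→1 s6→2  — peak 2.

2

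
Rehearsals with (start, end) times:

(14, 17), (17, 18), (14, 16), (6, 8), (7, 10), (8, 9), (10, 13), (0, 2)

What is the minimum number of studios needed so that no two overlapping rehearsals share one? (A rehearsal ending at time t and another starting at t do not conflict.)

2

Count concurrent intervals with a sweep; the peak is the room count.
Events (time:±→running): 0:+→1 2:-→0 6:+→1 7:+→2 … peak 2.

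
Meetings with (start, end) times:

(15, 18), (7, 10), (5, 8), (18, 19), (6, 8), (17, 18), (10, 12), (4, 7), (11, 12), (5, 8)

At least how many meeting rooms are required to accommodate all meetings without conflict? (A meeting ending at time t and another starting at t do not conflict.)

Count concurrent intervals with a sweep; the peak is the room count.
Events (time:±→running): 4:+→1 5:+→2 5:+→3 6:+→4 … peak 4.

4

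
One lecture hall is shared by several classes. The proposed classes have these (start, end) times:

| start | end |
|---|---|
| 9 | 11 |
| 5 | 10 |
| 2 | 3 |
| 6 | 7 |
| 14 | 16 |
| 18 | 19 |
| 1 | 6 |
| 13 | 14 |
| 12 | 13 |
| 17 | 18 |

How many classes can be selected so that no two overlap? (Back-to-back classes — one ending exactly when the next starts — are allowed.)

Order by finish time; keep every interval that doesn't clash with the previous kept one.
By end time: (2,3), (1,6), (6,7), (5,10), (9,11), (12,13), (13,14), (14,16), (17,18), (18,19).
Pick (2,3); next start ≥ 3 → (6,7); next start ≥ 7 → (9,11); next start ≥ 11 → (12,13); next start ≥ 13 → (13,14); next start ≥ 14 → (14,16); next start ≥ 16 → (17,18); next start ≥ 18 → (18,19).
Selected 8 classes.

8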